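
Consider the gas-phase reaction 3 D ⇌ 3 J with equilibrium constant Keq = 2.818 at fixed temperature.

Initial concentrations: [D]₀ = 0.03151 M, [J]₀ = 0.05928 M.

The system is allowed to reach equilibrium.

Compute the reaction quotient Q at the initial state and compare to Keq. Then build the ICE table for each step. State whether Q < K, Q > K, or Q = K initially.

Q₀ = 6.659 vs Keq = 2.818 ⇒ Q>K, reverse
Step 1:
                   D          J
  init       0.03151    0.05928
  Δ         0.006124  -0.006124
  eq         0.03763    0.05316
  solve Keq expr → x = -0.002041; check Q = 2.818

Q₀ = 6.659; Q > K (proceeds reverse)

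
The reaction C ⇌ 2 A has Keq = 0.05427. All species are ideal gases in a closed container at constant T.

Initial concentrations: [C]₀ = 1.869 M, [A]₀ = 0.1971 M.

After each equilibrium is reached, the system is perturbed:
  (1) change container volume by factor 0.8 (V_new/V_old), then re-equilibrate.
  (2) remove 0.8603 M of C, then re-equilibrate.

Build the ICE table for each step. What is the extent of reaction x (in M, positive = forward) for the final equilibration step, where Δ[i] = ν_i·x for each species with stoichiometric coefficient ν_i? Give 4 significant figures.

x = -0.03534 M

Q₀ = 0.02079 vs Keq = 0.05427 ⇒ Q<K, forward
Step 1:
                  C         A
  I           1.869    0.1971
  C        -0.05819    0.1164
  E           1.811    0.3135
  solve Keq expr → x = 0.05819; check Q = 0.05427
Then change container volume by factor 0.8 (V_new/V_old).
Step 2:
                  C         A
  I           2.264    0.3919
  C         0.01992  -0.03983
  E           2.283     0.352
  solve Keq expr → x = -0.01992; check Q = 0.05427
Then remove 0.8603 M of C.
Step 3:
                  C         A
  I           1.423     0.352
  C         0.03534  -0.07069
  E           1.458    0.2813
  solve Keq expr → x = -0.03534; check Q = 0.05427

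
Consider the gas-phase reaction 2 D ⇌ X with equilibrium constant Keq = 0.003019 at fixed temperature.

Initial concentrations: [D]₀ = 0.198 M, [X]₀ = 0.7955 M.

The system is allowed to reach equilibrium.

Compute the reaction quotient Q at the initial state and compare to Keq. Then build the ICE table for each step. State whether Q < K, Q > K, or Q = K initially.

Q₀ = 20.29 vs Keq = 0.003019 ⇒ Q>K, reverse
Step 1:
                   D          X
  I            0.198     0.7955
  C            1.572     -0.786
  E             1.77   0.009459
  solve Keq expr → x = -0.786; check Q = 0.003019

Q₀ = 20.29; Q > K (proceeds reverse)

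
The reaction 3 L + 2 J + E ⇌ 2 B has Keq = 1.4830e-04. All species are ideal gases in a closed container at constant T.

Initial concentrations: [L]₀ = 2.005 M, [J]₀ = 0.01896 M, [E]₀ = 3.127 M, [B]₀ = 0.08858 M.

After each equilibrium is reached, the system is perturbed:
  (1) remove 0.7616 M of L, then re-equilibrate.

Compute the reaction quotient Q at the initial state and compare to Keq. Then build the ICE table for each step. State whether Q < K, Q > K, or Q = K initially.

Q₀ = 0.866; Q > K (proceeds reverse)

Q₀ = 0.866 vs Keq = 1.4830e-04 ⇒ Q>K, reverse
Step 1:
                  L         J         E         B
  I           2.005   0.01896     3.127   0.08858
  C          0.1227    0.0818    0.0409   -0.0818
  E           2.128    0.1008     3.168  0.006778
  solve Keq expr → x = -0.0409; check Q = 1.4830e-04
Then remove 0.7616 M of L.
Step 2:
                  L         J         E         B
  I           1.366    0.1008     3.168  0.006778
  C        0.004743  0.003162  0.001581 -0.003162
  E           1.371    0.1039     3.169  0.003616
  solve Keq expr → x = -0.001581; check Q = 1.4830e-04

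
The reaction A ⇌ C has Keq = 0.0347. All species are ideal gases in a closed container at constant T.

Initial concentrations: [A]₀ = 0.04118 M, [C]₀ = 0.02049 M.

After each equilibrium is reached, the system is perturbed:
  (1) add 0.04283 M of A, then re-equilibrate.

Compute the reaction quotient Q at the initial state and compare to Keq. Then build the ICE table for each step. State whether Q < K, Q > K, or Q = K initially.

Q₀ = 0.4976; Q > K (proceeds reverse)

Q₀ = 0.4976 vs Keq = 0.0347 ⇒ Q>K, reverse
Step 1:
                    A           C
  init        0.04118     0.02049
  Δ           0.01842    -0.01842
  eq           0.0596    0.002068
  solve Keq expr → x = -0.01842; check Q = 0.0347
Then add 0.04283 M of A.
Step 2:
                    A           C
  init         0.1024    0.002068
  Δ         -0.001436    0.001436
  eq            0.101    0.003505
  solve Keq expr → x = 0.001436; check Q = 0.0347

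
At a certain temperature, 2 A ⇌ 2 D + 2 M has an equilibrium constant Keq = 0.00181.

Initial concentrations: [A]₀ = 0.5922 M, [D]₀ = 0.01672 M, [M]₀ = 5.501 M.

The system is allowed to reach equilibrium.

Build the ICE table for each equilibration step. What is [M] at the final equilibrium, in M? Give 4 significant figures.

Q₀ = 0.02412 vs Keq = 0.00181 ⇒ Q>K, reverse
Step 1:
                   A          D          M
  init        0.5922    0.01672      5.501
  Δ          0.01204   -0.01204   -0.01204
  eq          0.6042   0.004683      5.489
  solve Keq expr → x = -0.006018; check Q = 0.00181

[M]_eq = 5.489 M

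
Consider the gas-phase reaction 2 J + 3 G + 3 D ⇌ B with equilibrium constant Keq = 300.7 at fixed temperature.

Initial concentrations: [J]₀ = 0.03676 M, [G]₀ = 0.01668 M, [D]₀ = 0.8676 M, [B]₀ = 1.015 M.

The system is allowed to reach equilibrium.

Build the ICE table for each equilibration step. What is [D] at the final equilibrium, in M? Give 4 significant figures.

Q₀ = 2.4784e+08 vs Keq = 300.7 ⇒ Q>K, reverse
Step 1:
                   J          G          D          B
  init       0.03676    0.01668     0.8676      1.015
  Δ           0.2026      0.304      0.304    -0.1013
  eq          0.2394     0.3206      1.172     0.9137
  solve Keq expr → x = -0.1013; check Q = 300.7

[D]_eq = 1.172 M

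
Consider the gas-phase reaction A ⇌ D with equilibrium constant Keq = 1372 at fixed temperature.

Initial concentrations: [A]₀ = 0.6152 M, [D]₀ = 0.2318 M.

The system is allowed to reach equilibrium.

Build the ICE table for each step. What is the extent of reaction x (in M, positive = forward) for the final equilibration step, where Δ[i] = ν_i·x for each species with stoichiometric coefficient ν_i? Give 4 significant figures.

x = 0.6146 M

Q₀ = 0.3768 vs Keq = 1372 ⇒ Q<K, forward
Step 1:
                   A          D
  I           0.6152     0.2318
  C          -0.6146     0.6146
  E       6.1690e-04     0.8464
  solve Keq expr → x = 0.6146; check Q = 1372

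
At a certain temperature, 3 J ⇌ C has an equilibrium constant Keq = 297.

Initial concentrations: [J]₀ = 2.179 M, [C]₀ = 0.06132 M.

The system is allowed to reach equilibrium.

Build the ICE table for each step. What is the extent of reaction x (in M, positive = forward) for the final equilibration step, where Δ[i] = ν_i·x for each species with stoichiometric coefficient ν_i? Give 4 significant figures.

Q₀ = 0.005927 vs Keq = 297 ⇒ Q<K, forward
Step 1:
                    J           C
  Initial       2.179     0.06132
  Change       -2.043      0.6811
  Equil        0.1357      0.7424
  solve Keq expr → x = 0.6811; check Q = 297

x = 0.6811 M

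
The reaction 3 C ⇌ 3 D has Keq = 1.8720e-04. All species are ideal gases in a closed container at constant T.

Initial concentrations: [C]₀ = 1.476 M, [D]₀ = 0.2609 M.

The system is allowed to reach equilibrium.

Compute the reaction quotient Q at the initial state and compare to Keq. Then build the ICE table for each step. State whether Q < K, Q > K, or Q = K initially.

Q₀ = 0.005523; Q > K (proceeds reverse)

Q₀ = 0.005523 vs Keq = 1.8720e-04 ⇒ Q>K, reverse
Step 1:
                   C          D
  I            1.476     0.2609
  C           0.1669    -0.1669
  E            1.643    0.09398
  solve Keq expr → x = -0.05564; check Q = 1.8720e-04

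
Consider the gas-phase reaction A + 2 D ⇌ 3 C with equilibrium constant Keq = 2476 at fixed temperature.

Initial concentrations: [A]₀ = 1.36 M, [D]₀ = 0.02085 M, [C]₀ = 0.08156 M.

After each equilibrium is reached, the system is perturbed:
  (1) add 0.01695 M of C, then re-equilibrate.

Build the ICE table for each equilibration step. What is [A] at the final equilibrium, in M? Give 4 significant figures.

Q₀ = 0.9177 vs Keq = 2476 ⇒ Q<K, forward
Step 1:
                    A           D           C
  init           1.36     0.02085     0.08156
  Δ           -0.0101     -0.0202      0.0303
  eq             1.35  6.4716e-04      0.1119
  solve Keq expr → x = 0.0101; check Q = 2476
Then add 0.01695 M of C.
Step 2:
                    A           D           C
  init           1.35  6.4716e-04      0.1288
  Δ        7.5203e-05  1.5041e-04 -2.2561e-04
  eq             1.35  7.9756e-04      0.1286
  solve Keq expr → x = -7.5203e-05; check Q = 2476

[A]_eq = 1.35 M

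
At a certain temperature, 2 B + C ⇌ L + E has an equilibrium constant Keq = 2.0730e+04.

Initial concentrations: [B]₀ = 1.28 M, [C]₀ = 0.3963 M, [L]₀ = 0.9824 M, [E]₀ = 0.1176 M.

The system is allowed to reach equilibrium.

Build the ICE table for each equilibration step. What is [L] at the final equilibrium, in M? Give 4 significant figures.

[L]_eq = 1.379 M

Q₀ = 0.1779 vs Keq = 2.0730e+04 ⇒ Q<K, forward
Step 1:
                    B           C           L           E
  I              1.28      0.3963      0.9824      0.1176
  C           -0.7923     -0.3962      0.3962      0.3962
  E            0.4877  1.4365e-04       1.379      0.5138
  solve Keq expr → x = 0.3962; check Q = 2.0730e+04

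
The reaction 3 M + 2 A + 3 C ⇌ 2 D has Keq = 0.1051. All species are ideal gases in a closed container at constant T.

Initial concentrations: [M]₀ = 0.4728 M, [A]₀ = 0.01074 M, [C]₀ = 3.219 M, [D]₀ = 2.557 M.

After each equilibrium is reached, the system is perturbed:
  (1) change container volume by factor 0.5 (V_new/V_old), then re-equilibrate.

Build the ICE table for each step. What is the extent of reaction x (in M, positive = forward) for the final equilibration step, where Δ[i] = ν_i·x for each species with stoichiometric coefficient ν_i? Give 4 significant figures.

Q₀ = 1.6079e+04 vs Keq = 0.1051 ⇒ Q>K, reverse
Step 1:
                  M         A         C         D
  Initial    0.4728   0.01074     3.219     2.557
  Change     0.7973    0.5315    0.7973   -0.5315
  Equil        1.27    0.5423     4.016     2.025
  solve Keq expr → x = -0.2658; check Q = 0.1051
Then change container volume by factor 0.5 (V_new/V_old).
Step 2:
                  M         A         C         D
  Initial      2.54     1.085     8.033     4.051
  Change     -1.008    -0.672    -1.008     0.672
  Equil       1.532    0.4126     7.025     4.723
  solve Keq expr → x = 0.336; check Q = 0.1051

x = 0.336 M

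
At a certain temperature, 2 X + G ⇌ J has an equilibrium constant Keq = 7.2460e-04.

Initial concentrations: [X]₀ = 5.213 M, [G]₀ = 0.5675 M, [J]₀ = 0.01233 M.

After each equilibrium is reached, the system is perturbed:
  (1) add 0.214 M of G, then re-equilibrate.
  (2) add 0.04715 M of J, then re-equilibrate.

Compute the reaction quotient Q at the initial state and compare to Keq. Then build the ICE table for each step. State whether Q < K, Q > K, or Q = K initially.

Q₀ = 7.9951e-04 vs Keq = 7.2460e-04 ⇒ Q>K, reverse
Step 1:
                  X         G         J
  init        5.213    0.5675   0.01233
  Δ        0.002247  0.001123 -0.001123
  eq          5.215    0.5686   0.01121
  solve Keq expr → x = -0.001123; check Q = 7.2460e-04
Then add 0.214 M of G.
Step 2:
                  X         G         J
  init        5.215    0.7826   0.01121
  Δ       -0.008178 -0.004089  0.004089
  eq          5.207    0.7785    0.0153
  solve Keq expr → x = 0.004089; check Q = 7.2460e-04
Then add 0.04715 M of J.
Step 3:
                  X         G         J
  init        5.207    0.7785   0.06245
  Δ         0.09136   0.04568  -0.04568
  eq          5.298    0.8242   0.01677
  solve Keq expr → x = -0.04568; check Q = 7.2460e-04

Q₀ = 7.9951e-04; Q > K (proceeds reverse)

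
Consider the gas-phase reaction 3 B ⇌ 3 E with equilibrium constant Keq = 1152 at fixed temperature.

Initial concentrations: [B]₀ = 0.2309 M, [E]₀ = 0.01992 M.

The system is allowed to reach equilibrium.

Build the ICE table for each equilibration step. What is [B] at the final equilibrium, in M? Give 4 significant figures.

Q₀ = 6.4209e-04 vs Keq = 1152 ⇒ Q<K, forward
Step 1:
                    B           E
  I            0.2309     0.01992
  C           -0.2091      0.2091
  E           0.02184       0.229
  solve Keq expr → x = 0.06969; check Q = 1152

[B]_eq = 0.02184 M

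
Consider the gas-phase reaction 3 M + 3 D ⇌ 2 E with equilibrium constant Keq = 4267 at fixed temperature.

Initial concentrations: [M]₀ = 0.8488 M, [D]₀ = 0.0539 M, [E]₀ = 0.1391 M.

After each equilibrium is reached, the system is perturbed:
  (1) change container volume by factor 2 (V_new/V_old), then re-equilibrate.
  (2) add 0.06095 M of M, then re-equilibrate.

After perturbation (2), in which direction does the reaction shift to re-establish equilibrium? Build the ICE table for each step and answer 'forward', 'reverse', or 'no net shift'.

Direction: forward

Q₀ = 202.1 vs Keq = 4267 ⇒ Q<K, forward
Step 1:
                  M         D         E
  init       0.8488    0.0539    0.1391
  Δ        -0.03165  -0.03165    0.0211
  eq         0.8172   0.02225    0.1602
  solve Keq expr → x = 0.01055; check Q = 4267
Then change container volume by factor 2 (V_new/V_old).
Step 2:
                  M         D         E
  init       0.4086   0.01113    0.0801
  Δ         0.01386   0.01386 -0.009242
  eq         0.4224   0.02499   0.07086
  solve Keq expr → x = -0.004621; check Q = 4267
Then add 0.06095 M of M.
Step 3:
                  M         D         E
  init       0.4834   0.02499   0.07086
  Δ       -0.002664 -0.002664  0.001776
  eq         0.4807   0.02233   0.07263
  solve Keq expr → x = 8.8816e-04; check Q = 4267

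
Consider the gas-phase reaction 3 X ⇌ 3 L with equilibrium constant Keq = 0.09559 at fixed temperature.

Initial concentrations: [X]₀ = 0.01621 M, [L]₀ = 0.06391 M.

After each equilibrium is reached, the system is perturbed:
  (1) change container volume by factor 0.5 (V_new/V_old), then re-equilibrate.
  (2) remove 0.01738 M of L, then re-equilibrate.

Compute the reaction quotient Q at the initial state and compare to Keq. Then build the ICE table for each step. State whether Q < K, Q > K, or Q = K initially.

Q₀ = 61.29 vs Keq = 0.09559 ⇒ Q>K, reverse
Step 1:
                   X          L
  init       0.01621    0.06391
  Δ          0.03877   -0.03877
  eq         0.05498    0.02514
  solve Keq expr → x = -0.01292; check Q = 0.09559
Then change container volume by factor 0.5 (V_new/V_old).
Step 2:
                   X          L
  init          0.11    0.05028
  Δ                0          0
  eq            0.11    0.05028
  solve Keq expr → x = 0; check Q = 0.09559
Then remove 0.01738 M of L.
Step 3:
                   X          L
  init          0.11     0.0329
  Δ         -0.01193    0.01193
  eq         0.09804    0.04482
  solve Keq expr → x = 0.003976; check Q = 0.09559

Q₀ = 61.29; Q > K (proceeds reverse)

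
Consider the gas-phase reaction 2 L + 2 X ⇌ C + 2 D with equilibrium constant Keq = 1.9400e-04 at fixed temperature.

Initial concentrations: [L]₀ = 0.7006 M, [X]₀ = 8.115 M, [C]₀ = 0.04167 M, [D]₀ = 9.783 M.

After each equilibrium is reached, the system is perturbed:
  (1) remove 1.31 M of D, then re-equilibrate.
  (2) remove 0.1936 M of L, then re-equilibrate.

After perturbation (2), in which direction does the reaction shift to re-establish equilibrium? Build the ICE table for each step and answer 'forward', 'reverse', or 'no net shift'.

Q₀ = 0.1234 vs Keq = 1.9400e-04 ⇒ Q>K, reverse
Step 1:
                    L           X           C           D
  I            0.7006       8.115     0.04167       9.783
  C           0.08317     0.08317    -0.04158    -0.08317
  E            0.7838       8.198  8.5130e-05         9.7
  solve Keq expr → x = -0.04158; check Q = 1.9400e-04
Then remove 1.31 M of D.
Step 2:
                    L           X           C           D
  I            0.7838       8.198  8.5130e-05        8.39
  C       -5.7281e-05 -5.7281e-05  2.8640e-05  5.7281e-05
  E            0.7837       8.198  1.1377e-04        8.39
  solve Keq expr → x = 2.8640e-05; check Q = 1.9400e-04
Then remove 0.1936 M of L.
Step 3:
                    L           X           C           D
  I            0.5901       8.198  1.1377e-04        8.39
  C        9.8484e-05  9.8484e-05 -4.9242e-05 -9.8484e-05
  E            0.5902       8.198  6.4529e-05        8.39
  solve Keq expr → x = -4.9242e-05; check Q = 1.9400e-04

Direction: reverse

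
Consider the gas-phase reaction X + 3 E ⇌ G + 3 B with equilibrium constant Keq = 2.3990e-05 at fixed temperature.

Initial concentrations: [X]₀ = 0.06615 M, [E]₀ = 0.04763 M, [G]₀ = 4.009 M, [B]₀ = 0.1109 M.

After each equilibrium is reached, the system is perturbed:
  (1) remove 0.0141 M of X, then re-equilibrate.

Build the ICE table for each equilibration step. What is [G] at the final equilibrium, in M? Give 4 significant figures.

Q₀ = 765 vs Keq = 2.3990e-05 ⇒ Q>K, reverse
Step 1:
                   X          E          G          B
  init       0.06615    0.04763      4.009     0.1109
  Δ          0.03652     0.1096   -0.03652    -0.1096
  eq          0.1027     0.1572      3.972    0.00134
  solve Keq expr → x = -0.03652; check Q = 2.3990e-05
Then remove 0.0141 M of X.
Step 2:
                   X          E          G          B
  init       0.08857     0.1572      3.972    0.00134
  Δ       2.1261e-05 6.3782e-05 -2.1261e-05 -6.3782e-05
  eq         0.08859     0.1573      3.972   0.001277
  solve Keq expr → x = -2.1261e-05; check Q = 2.3990e-05

[G]_eq = 3.972 M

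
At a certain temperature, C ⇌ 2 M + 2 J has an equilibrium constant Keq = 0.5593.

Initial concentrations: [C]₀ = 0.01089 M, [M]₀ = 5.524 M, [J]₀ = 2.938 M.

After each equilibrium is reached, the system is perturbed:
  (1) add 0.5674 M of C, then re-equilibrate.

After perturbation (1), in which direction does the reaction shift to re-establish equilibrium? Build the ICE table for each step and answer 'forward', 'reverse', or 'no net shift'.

Direction: forward

Q₀ = 2.4187e+04 vs Keq = 0.5593 ⇒ Q>K, reverse
Step 1:
                  C         M         J
  init      0.01089     5.524     2.938
  Δ            1.32    -2.639    -2.639
  eq           1.33     2.885     0.299
  solve Keq expr → x = -1.32; check Q = 0.5593
Then add 0.5674 M of C.
Step 2:
                  C         M         J
  init        1.898     2.885     0.299
  Δ        -0.02488   0.04975   0.04975
  eq          1.873     2.935    0.3487
  solve Keq expr → x = 0.02488; check Q = 0.5593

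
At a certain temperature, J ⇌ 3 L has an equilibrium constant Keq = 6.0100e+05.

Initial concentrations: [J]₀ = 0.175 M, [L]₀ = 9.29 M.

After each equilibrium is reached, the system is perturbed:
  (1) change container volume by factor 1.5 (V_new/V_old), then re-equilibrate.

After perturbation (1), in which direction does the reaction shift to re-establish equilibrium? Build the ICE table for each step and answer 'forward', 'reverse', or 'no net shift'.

Direction: forward

Q₀ = 4582 vs Keq = 6.0100e+05 ⇒ Q<K, forward
Step 1:
                   J          L
  I            0.175       9.29
  C          -0.1734     0.5203
  E         0.001571       9.81
  solve Keq expr → x = 0.1734; check Q = 6.0100e+05
Then change container volume by factor 1.5 (V_new/V_old).
Step 2:
                   J          L
  I         0.001047       6.54
  C       -5.8147e-04   0.001744
  E       4.6585e-04      6.542
  solve Keq expr → x = 5.8147e-04; check Q = 6.0100e+05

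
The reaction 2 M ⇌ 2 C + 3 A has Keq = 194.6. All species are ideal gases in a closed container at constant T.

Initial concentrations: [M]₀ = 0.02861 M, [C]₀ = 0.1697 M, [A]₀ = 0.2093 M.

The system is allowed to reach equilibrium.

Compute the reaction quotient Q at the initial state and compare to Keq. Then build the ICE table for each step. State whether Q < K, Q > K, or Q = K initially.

Q₀ = 0.3226 vs Keq = 194.6 ⇒ Q<K, forward
Step 1:
                   M          C          A
  init       0.02861     0.1697     0.2093
  Δ         -0.02685    0.02685    0.04028
  eq        0.001757     0.1966     0.2496
  solve Keq expr → x = 0.01343; check Q = 194.6

Q₀ = 0.3226; Q < K (proceeds forward)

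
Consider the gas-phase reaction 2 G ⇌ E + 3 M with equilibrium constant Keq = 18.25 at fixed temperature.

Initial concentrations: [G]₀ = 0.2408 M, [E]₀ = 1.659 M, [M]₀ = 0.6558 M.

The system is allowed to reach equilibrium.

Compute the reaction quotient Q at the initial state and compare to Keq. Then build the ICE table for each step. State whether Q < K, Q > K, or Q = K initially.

Q₀ = 8.07 vs Keq = 18.25 ⇒ Q<K, forward
Step 1:
                  G         E         M
  Initial    0.2408     1.659    0.6558
  Change   -0.05064   0.02532   0.07595
  Equil      0.1902     1.684    0.7318
  solve Keq expr → x = 0.02532; check Q = 18.25

Q₀ = 8.07; Q < K (proceeds forward)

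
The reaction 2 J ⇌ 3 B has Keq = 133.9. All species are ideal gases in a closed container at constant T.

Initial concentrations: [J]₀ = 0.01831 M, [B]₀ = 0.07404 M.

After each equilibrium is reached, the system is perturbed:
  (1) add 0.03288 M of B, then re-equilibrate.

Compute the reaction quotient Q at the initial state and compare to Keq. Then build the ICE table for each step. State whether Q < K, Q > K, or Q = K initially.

Q₀ = 1.211; Q < K (proceeds forward)

Q₀ = 1.211 vs Keq = 133.9 ⇒ Q<K, forward
Step 1:
                   J          B
  init       0.01831    0.07404
  Δ         -0.01568    0.02352
  eq        0.002633    0.09756
  solve Keq expr → x = 0.007838; check Q = 133.9
Then add 0.03288 M of B.
Step 2:
                   J          B
  init      0.002633     0.1304
  Δ         0.001344  -0.002016
  eq        0.003977     0.1284
  solve Keq expr → x = -6.7190e-04; check Q = 133.9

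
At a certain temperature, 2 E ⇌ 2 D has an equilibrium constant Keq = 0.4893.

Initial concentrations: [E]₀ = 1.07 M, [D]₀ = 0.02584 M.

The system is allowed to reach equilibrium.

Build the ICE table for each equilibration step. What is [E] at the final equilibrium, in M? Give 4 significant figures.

Q₀ = 5.8320e-04 vs Keq = 0.4893 ⇒ Q<K, forward
Step 1:
                    E           D
  Initial        1.07     0.02584
  Change      -0.4252      0.4252
  Equil        0.6448       0.451
  solve Keq expr → x = 0.2126; check Q = 0.4893

[E]_eq = 0.6448 M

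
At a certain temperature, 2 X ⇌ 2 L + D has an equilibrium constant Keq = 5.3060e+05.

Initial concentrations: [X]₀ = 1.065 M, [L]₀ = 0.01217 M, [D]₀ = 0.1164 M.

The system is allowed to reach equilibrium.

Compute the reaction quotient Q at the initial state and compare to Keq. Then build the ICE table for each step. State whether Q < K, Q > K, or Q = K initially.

Q₀ = 1.5200e-05 vs Keq = 5.3060e+05 ⇒ Q<K, forward
Step 1:
                  X         L         D
  I           1.065   0.01217    0.1164
  C          -1.064     1.064    0.5319
  E        0.001189     1.076    0.6483
  solve Keq expr → x = 0.5319; check Q = 5.3060e+05

Q₀ = 1.5200e-05; Q < K (proceeds forward)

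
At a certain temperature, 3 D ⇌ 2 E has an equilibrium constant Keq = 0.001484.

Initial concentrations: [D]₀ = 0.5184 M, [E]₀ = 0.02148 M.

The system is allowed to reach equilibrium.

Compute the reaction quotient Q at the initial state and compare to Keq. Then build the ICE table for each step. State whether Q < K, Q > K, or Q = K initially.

Q₀ = 0.003312 vs Keq = 0.001484 ⇒ Q>K, reverse
Step 1:
                   D          E
  init        0.5184    0.02148
  Δ          0.01002  -0.006682
  eq          0.5284     0.0148
  solve Keq expr → x = -0.003341; check Q = 0.001484

Q₀ = 0.003312; Q > K (proceeds reverse)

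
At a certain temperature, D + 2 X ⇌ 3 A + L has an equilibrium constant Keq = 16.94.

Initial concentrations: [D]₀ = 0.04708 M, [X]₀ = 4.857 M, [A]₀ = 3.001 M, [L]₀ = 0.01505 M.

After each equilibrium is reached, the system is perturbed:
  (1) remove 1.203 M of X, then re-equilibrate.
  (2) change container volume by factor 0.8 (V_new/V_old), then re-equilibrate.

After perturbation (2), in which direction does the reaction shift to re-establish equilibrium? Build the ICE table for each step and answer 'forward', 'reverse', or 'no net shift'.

Q₀ = 0.3662 vs Keq = 16.94 ⇒ Q<K, forward
Step 1:
                    D           X           A           L
  init        0.04708       4.857       3.001     0.01505
  Δ          -0.04251    -0.08502      0.1275     0.04251
  eq         0.004569       4.772       3.129     0.05756
  solve Keq expr → x = 0.04251; check Q = 16.94
Then remove 1.203 M of X.
Step 2:
                    D           X           A           L
  init       0.004569       3.569       3.129     0.05756
  Δ          0.003069    0.006139   -0.009208   -0.003069
  eq         0.007639       3.575       3.119     0.05449
  solve Keq expr → x = -0.003069; check Q = 16.94
Then change container volume by factor 0.8 (V_new/V_old).
Step 3:
                    D           X           A           L
  init       0.009548       4.469       3.899     0.06811
  Δ          0.001969    0.003938   -0.005907   -0.001969
  eq          0.01152       4.473       3.893     0.06615
  solve Keq expr → x = -0.001969; check Q = 16.94

Direction: reverse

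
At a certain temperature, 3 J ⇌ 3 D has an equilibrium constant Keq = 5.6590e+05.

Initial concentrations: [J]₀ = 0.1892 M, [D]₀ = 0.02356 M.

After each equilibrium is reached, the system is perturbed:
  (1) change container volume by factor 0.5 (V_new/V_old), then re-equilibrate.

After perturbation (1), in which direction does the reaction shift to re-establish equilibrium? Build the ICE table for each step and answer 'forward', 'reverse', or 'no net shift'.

Direction: no net shift

Q₀ = 0.001931 vs Keq = 5.6590e+05 ⇒ Q<K, forward
Step 1:
                   J          D
  init        0.1892    0.02356
  Δ          -0.1867     0.1867
  eq        0.002542     0.2102
  solve Keq expr → x = 0.06222; check Q = 5.6590e+05
Then change container volume by factor 0.5 (V_new/V_old).
Step 2:
                   J          D
  init      0.005083     0.4204
  Δ                0          0
  eq        0.005083     0.4204
  solve Keq expr → x = 0; check Q = 5.6590e+05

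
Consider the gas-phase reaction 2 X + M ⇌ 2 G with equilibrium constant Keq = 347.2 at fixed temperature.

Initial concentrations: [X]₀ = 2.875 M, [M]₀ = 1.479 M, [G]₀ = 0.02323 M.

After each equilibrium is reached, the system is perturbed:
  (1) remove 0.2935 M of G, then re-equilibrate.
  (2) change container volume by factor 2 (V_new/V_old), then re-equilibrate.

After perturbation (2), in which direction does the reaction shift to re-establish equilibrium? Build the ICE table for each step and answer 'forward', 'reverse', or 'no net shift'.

Direction: reverse

Q₀ = 4.4142e-05 vs Keq = 347.2 ⇒ Q<K, forward
Step 1:
                    X           M           G
  I             2.875       1.479     0.02323
  C            -2.563      -1.281       2.563
  E            0.3122      0.1976       2.586
  solve Keq expr → x = 1.281; check Q = 347.2
Then remove 0.2935 M of G.
Step 2:
                    X           M           G
  I            0.3122      0.1976       2.293
  C          -0.02376    -0.01188     0.02376
  E            0.2884      0.1857       2.316
  solve Keq expr → x = 0.01188; check Q = 347.2
Then change container volume by factor 2 (V_new/V_old).
Step 3:
                    X           M           G
  I            0.1442     0.09286       1.158
  C           0.03641     0.01821    -0.03641
  E            0.1806      0.1111       1.122
  solve Keq expr → x = -0.01821; check Q = 347.2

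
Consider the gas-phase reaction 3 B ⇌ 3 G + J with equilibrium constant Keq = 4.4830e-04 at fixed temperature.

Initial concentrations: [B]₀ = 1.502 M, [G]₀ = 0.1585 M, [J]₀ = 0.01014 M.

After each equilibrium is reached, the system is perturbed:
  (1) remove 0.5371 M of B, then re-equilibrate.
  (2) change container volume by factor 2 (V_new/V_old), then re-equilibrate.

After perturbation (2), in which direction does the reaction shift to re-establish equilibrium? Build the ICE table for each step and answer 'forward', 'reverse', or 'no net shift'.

Direction: forward

Q₀ = 1.1916e-05 vs Keq = 4.4830e-04 ⇒ Q<K, forward
Step 1:
                  B         G         J
  Initial     1.502    0.1585   0.01014
  Change    -0.1246    0.1246   0.04152
  Equil       1.377    0.2831   0.05166
  solve Keq expr → x = 0.04152; check Q = 4.4830e-04
Then remove 0.5371 M of B.
Step 2:
                  B         G         J
  Initial    0.8403    0.2831   0.05166
  Change    0.06259  -0.06259  -0.02086
  Equil      0.9029    0.2205    0.0308
  solve Keq expr → x = -0.02086; check Q = 4.4830e-04
Then change container volume by factor 2 (V_new/V_old).
Step 3:
                  B         G         J
  Initial    0.4515    0.1102    0.0154
  Change   -0.01348   0.01348  0.004494
  Equil       0.438    0.1237   0.01989
  solve Keq expr → x = 0.004494; check Q = 4.4830e-04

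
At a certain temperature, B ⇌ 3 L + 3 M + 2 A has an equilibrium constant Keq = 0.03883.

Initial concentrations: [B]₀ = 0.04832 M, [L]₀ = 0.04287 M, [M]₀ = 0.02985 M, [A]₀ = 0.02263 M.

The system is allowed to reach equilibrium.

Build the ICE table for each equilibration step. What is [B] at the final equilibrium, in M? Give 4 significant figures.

[B]_eq = 1.2946e-05 M

Q₀ = 2.2209e-11 vs Keq = 0.03883 ⇒ Q<K, forward
Step 1:
                   B          L          M          A
  init       0.04832    0.04287    0.02985    0.02263
  Δ         -0.04831     0.1449     0.1449    0.09661
  eq      1.2946e-05     0.1878     0.1748     0.1192
  solve Keq expr → x = 0.04831; check Q = 0.03883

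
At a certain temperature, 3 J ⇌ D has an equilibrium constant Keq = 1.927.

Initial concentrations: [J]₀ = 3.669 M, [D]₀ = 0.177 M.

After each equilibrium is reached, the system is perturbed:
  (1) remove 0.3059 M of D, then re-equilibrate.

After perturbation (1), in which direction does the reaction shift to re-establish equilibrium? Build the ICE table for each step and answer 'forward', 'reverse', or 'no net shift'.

Direction: forward

Q₀ = 0.003584 vs Keq = 1.927 ⇒ Q<K, forward
Step 1:
                  J         D
  Initial     3.669     0.177
  Change     -2.834    0.9447
  Equil       0.835     1.122
  solve Keq expr → x = 0.9447; check Q = 1.927
Then remove 0.3059 M of D.
Step 2:
                  J         D
  Initial     0.835    0.8158
  Change   -0.07636   0.02545
  Equil      0.7586    0.8412
  solve Keq expr → x = 0.02545; check Q = 1.927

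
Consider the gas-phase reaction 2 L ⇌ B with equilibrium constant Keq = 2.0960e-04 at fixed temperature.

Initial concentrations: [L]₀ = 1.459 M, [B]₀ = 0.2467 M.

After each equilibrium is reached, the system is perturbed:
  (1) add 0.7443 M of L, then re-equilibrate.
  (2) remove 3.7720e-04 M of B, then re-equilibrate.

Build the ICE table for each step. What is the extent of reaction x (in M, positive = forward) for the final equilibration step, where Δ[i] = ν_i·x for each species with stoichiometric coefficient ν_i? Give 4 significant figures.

Q₀ = 0.1159 vs Keq = 2.0960e-04 ⇒ Q>K, reverse
Step 1:
                   L          B
  I            1.459     0.2467
  C           0.4918    -0.2459
  E            1.951 7.9766e-04
  solve Keq expr → x = -0.2459; check Q = 2.0960e-04
Then add 0.7443 M of L.
Step 2:
                   L          B
  I            2.695 7.9766e-04
  C        -0.001446 7.2315e-04
  E            2.694   0.001521
  solve Keq expr → x = 7.2315e-04; check Q = 2.0960e-04
Then remove 3.7720e-04 M of B.
Step 3:
                   L          B
  I            2.694   0.001144
  C       -7.5270e-04 3.7635e-04
  E            2.693    0.00152
  solve Keq expr → x = 3.7635e-04; check Q = 2.0960e-04

x = 3.7635e-04 M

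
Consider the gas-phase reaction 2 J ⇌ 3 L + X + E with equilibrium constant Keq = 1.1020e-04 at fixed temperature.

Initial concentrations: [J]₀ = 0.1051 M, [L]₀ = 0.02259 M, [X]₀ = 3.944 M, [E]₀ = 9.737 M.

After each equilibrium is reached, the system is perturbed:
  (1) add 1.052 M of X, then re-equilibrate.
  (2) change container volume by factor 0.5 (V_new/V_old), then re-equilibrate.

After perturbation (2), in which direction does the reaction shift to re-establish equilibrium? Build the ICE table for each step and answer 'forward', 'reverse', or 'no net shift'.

Q₀ = 0.04008 vs Keq = 1.1020e-04 ⇒ Q>K, reverse
Step 1:
                    J           L           X           E
  I            0.1051     0.02259       3.944       9.737
  C           0.01278    -0.01917    -0.00639    -0.00639
  E            0.1179    0.003419       3.938       9.731
  solve Keq expr → x = -0.00639; check Q = 1.1020e-04
Then add 1.052 M of X.
Step 2:
                    J           L           X           E
  I            0.1179    0.003419        4.99       9.731
  C        1.7093e-04 -2.5640e-04 -8.5466e-05 -8.5466e-05
  E            0.1181    0.003163        4.99       9.731
  solve Keq expr → x = -8.5466e-05; check Q = 1.1020e-04
Then change container volume by factor 0.5 (V_new/V_old).
Step 3:
                    J           L           X           E
  I            0.2361    0.006325       9.979       19.46
  C          0.002096   -0.003144   -0.001048   -0.001048
  E            0.2382    0.003181       9.978       19.46
  solve Keq expr → x = -0.001048; check Q = 1.1020e-04

Direction: reverse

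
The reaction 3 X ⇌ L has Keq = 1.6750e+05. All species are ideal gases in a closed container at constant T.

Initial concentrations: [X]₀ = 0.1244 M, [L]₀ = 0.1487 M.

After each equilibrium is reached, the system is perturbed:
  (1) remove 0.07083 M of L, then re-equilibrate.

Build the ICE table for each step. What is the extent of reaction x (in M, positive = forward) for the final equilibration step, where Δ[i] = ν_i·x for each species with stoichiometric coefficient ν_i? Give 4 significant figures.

Q₀ = 77.24 vs Keq = 1.6750e+05 ⇒ Q<K, forward
Step 1:
                   X          L
  I           0.1244     0.1487
  C           -0.114    0.03801
  E          0.01037     0.1867
  solve Keq expr → x = 0.03801; check Q = 1.6750e+05
Then remove 0.07083 M of L.
Step 2:
                   X          L
  I          0.01037     0.1159
  C        -0.001511 5.0381e-04
  E         0.008857     0.1164
  solve Keq expr → x = 5.0381e-04; check Q = 1.6750e+05

x = 5.0381e-04 M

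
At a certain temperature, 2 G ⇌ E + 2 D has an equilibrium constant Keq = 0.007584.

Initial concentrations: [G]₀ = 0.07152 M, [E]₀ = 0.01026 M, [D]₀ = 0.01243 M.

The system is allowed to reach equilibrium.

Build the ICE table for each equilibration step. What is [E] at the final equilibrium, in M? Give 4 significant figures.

[E]_eq = 0.02003 M

Q₀ = 3.0991e-04 vs Keq = 0.007584 ⇒ Q<K, forward
Step 1:
                    G           E           D
  init        0.07152     0.01026     0.01243
  Δ          -0.01955    0.009774     0.01955
  eq          0.05197     0.02003     0.03198
  solve Keq expr → x = 0.009774; check Q = 0.007584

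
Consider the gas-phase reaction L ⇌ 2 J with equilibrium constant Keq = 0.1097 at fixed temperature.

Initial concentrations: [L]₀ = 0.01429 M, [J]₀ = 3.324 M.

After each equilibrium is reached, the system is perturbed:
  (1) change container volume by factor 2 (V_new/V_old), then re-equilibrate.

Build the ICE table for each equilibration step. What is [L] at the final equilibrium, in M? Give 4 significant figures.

[L]_eq = 0.6996 M

Q₀ = 773.2 vs Keq = 0.1097 ⇒ Q>K, reverse
Step 1:
                  L         J
  init      0.01429     3.324
  Δ           1.461    -2.922
  eq          1.475    0.4023
  solve Keq expr → x = -1.461; check Q = 0.1097
Then change container volume by factor 2 (V_new/V_old).
Step 2:
                  L         J
  init       0.7376    0.2011
  Δ        -0.03795    0.0759
  eq         0.6996     0.277
  solve Keq expr → x = 0.03795; check Q = 0.1097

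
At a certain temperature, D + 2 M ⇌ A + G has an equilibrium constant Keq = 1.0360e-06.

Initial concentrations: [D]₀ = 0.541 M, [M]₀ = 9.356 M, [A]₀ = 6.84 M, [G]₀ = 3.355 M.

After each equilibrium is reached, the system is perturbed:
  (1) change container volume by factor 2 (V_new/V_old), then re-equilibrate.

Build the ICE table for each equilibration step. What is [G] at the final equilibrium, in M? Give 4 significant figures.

[G]_eq = 7.4727e-05 M

Q₀ = 0.4846 vs Keq = 1.0360e-06 ⇒ Q>K, reverse
Step 1:
                   D          M          A          G
  init         0.541      9.356       6.84      3.355
  Δ            3.355      6.709     -3.355     -3.355
  eq           3.896      16.07      3.485 2.9887e-04
  solve Keq expr → x = -3.355; check Q = 1.0360e-06
Then change container volume by factor 2 (V_new/V_old).
Step 2:
                   D          M          A          G
  init         1.948      8.033      1.743 1.4944e-04
  Δ       7.4710e-05 1.4942e-04 -7.4710e-05 -7.4710e-05
  eq           1.948      8.033      1.743 7.4727e-05
  solve Keq expr → x = -7.4710e-05; check Q = 1.0360e-06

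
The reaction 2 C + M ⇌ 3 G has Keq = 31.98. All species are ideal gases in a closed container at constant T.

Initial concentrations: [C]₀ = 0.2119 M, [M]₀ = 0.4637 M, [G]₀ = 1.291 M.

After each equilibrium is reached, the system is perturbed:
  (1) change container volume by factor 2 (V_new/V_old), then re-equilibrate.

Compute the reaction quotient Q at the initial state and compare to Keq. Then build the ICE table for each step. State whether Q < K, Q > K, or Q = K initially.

Q₀ = 103.3 vs Keq = 31.98 ⇒ Q>K, reverse
Step 1:
                    C           M           G
  init         0.2119      0.4637       1.291
  Δ           0.09358     0.04679     -0.1404
  eq           0.3055      0.5105       1.151
  solve Keq expr → x = -0.04679; check Q = 31.98
Then change container volume by factor 2 (V_new/V_old).
Step 2:
                    C           M           G
  init         0.1527      0.2552      0.5753
  Δ                 0           0           0
  eq           0.1527      0.2552      0.5753
  solve Keq expr → x = 0; check Q = 31.98

Q₀ = 103.3; Q > K (proceeds reverse)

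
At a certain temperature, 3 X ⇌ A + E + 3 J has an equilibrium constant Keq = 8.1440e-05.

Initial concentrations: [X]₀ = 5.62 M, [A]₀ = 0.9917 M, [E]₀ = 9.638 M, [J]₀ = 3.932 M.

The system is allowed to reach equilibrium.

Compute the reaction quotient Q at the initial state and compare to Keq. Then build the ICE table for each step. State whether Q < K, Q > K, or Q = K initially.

Q₀ = 3.273 vs Keq = 8.1440e-05 ⇒ Q>K, reverse
Step 1:
                  X         A         E         J
  Initial      5.62    0.9917     9.638     3.932
  Change      2.956   -0.9853   -0.9853    -2.956
  Equil       8.576  0.006384     8.653    0.9761
  solve Keq expr → x = -0.9853; check Q = 8.1440e-05

Q₀ = 3.273; Q > K (proceeds reverse)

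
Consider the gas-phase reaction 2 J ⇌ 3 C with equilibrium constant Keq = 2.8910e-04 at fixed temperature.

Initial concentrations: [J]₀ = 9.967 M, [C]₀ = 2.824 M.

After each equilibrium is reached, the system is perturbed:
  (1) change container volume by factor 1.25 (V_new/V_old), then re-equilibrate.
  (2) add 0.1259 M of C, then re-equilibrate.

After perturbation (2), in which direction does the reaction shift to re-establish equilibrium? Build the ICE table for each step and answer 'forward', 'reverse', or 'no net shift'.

Q₀ = 0.2267 vs Keq = 2.8910e-04 ⇒ Q>K, reverse
Step 1:
                    J           C
  I             9.967       2.824
  C             1.656      -2.485
  E             11.62      0.3393
  solve Keq expr → x = -0.8282; check Q = 2.8910e-04
Then change container volume by factor 1.25 (V_new/V_old).
Step 2:
                    J           C
  I             9.299      0.2714
  C          -0.01378     0.02067
  E             9.285      0.2921
  solve Keq expr → x = 0.00689; check Q = 2.8910e-04
Then add 0.1259 M of C.
Step 3:
                    J           C
  I             9.285       0.418
  C           0.08278     -0.1242
  E             9.368      0.2938
  solve Keq expr → x = -0.04139; check Q = 2.8910e-04

Direction: reverse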